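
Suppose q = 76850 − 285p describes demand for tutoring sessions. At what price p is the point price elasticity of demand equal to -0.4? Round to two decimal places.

77.04

Ed = −285p/(76850 − 285p). Set this equal to -0.4:
285p = 0.4·(76850 − 285p) ⇒ 285p(1 + 0.4) = 0.4·76850
p = 0.4·76850 / (285·1.4) = 77.0426…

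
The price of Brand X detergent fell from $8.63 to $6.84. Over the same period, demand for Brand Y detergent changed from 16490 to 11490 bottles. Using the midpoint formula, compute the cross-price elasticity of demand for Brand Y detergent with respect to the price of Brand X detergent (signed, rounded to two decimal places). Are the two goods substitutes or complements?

%ΔQ_{Brand Y detergent} = (11490 − 16490)/avg = -5000/13990 = -0.357398…
%ΔP_{Brand X detergent} = (6.84 − 8.63)/avg = -1.79/7.735 = -0.231415…
E_cross = (-5000/13990) / (-1.79/7.735) = 1.5443…
E_cross > 0 ⇒ the goods are substitutes.

1.54; substitutes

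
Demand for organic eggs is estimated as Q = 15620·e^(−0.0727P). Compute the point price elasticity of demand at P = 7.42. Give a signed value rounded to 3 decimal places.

dQ/dP = −0.0727·Q = -662.128. At P = 7.42, Q = 9107.68.
Ed = (dQ/dP)·(P/Q) = (-662.128) × (7.42/9107.68) = -0.53943…

-0.539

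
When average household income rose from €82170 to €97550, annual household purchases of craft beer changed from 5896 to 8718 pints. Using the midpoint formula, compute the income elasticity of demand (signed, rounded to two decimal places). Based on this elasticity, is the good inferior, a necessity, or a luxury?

%ΔQ = (8718 − 5896)/[( 5896 + 8718)/2] = 2822/7307 = 0.386205…
%ΔIncome = (97550 − 82170)/[( 82170 + 97550)/2] = 15380/89860 = 0.171155…
E_income = (2822/7307) / (15380/89860) = 2.2564…
E_income > 1 ⇒ normal good, luxury.

2.26; luxury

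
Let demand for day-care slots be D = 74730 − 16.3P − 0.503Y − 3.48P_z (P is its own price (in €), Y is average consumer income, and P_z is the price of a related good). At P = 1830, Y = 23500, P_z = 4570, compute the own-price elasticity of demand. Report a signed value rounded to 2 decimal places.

At the given values, D = 74730 − 16.3(1830) − 0.503(23500) − 3.48(4570) = 17176.9.
∂D/∂P = −16.3.
E = (-16.3) × (1830/17176.9) = -1.7365…

-1.74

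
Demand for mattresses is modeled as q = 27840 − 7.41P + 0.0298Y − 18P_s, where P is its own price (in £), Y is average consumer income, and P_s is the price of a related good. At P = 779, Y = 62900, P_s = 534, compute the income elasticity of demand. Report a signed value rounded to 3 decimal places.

0.131

At the given values, q = 27840 − 7.41(779) + 0.0298(62900) − 18(534) = 14330.03.
∂q/∂Y = 0.0298.
E = (0.0298) × (62900/14330.03) = 0.13080…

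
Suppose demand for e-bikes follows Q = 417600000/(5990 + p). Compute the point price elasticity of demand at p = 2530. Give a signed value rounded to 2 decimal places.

-0.30

dQ/dp = −417600000/(5990 + p)² = -5.75283. At p = 2530, Q = 49014.1.
Ed = (dQ/dp)·(p/Q) = (-5.75283) × (2530/49014.1) = -0.2969…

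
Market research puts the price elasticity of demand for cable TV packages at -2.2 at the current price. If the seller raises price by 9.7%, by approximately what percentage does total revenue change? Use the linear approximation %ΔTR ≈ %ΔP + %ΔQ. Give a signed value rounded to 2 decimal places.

-11.64%

%ΔQ ≈ Ed × %ΔP = (-2.2) × (+9.7%) = -21.3400%
%ΔTR ≈ %ΔP + %ΔQ = (+9.7%) + (-21.3400%) = -11.6400%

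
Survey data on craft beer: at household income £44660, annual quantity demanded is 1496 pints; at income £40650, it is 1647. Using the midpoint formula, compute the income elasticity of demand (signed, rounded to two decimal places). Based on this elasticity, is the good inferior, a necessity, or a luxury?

%ΔQ = (1647 − 1496)/[( 1496 + 1647)/2] = 151/1571.5 = 0.096086…
%ΔIncome = (40650 − 44660)/[( 44660 + 40650)/2] = -4010/42655 = -0.094010…
E_income = (151/1571.5) / (-4010/42655) = -1.0220…
E_income < 0 ⇒ inferior good.

-1.02; inferior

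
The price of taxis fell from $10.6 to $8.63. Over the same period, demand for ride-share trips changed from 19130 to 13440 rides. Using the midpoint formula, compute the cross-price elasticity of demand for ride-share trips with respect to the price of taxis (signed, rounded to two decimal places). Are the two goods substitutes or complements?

1.71; substitutes

%ΔQ_{ride-share trips} = (13440 − 19130)/avg = -5690/16285 = -0.349401…
%ΔP_{taxis} = (8.63 − 10.6)/avg = -1.97/9.615 = -0.204888…
E_cross = (-5690/16285) / (-1.97/9.615) = 1.7053…
E_cross > 0 ⇒ the goods are substitutes.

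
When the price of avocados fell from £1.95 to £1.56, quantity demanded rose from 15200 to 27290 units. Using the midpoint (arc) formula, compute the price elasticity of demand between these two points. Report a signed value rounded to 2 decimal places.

-2.56

%ΔQ = (27290 − 15200) / [(15200 + 27290)/2] = 12090/21245 = 0.569075…
%ΔP = (1.56 − 1.95) / [(1.95 + 1.56)/2] = -0.39/1.755 = -0.222222…
Arc Ed = %ΔQ / %ΔP = (12090/21245) / (-0.39/1.755) = -2.5608…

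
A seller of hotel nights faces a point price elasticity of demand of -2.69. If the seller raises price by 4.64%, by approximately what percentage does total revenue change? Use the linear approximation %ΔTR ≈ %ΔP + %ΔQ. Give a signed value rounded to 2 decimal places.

%ΔQ ≈ Ed × %ΔP = (-2.69) × (+4.64%) = -12.4816%
%ΔTR ≈ %ΔP + %ΔQ = (+4.64%) + (-12.4816%) = -7.8416%

-7.84%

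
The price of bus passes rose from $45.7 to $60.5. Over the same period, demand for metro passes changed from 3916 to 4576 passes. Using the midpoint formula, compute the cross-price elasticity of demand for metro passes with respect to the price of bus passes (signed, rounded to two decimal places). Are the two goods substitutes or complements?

0.56; substitutes

%ΔQ_{metro passes} = (4576 − 3916)/avg = 660/4246 = 0.155440…
%ΔP_{bus passes} = (60.5 − 45.7)/avg = 14.8/53.1 = 0.278719…
E_cross = (660/4246) / (14.8/53.1) = 0.5576…
E_cross > 0 ⇒ the goods are substitutes.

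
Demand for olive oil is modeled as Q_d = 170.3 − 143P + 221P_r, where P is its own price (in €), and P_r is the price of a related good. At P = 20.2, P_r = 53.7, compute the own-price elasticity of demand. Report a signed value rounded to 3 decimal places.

-0.316

At the given values, Q_d = 170.3 − 143(20.2) + 221(53.7) = 9149.4.
∂Q_d/∂P = −143.
E = (-143) × (20.2/9149.4) = -0.31571…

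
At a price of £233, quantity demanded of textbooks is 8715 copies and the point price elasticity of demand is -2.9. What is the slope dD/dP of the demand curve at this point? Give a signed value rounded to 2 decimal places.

Ed = (dD/dP)·(P/D) ⇒ dD/dP = Ed·D/P = (-2.9)·8715/233 = -108.4699…

-108.47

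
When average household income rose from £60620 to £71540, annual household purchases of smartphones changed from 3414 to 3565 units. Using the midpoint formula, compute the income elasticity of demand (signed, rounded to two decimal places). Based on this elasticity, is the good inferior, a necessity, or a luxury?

%ΔQ = (3565 − 3414)/[( 3414 + 3565)/2] = 151/3489.5 = 0.043272…
%ΔIncome = (71540 − 60620)/[( 60620 + 71540)/2] = 10920/66080 = 0.165254…
E_income = (151/3489.5) / (10920/66080) = 0.2618…
0 < E_income < 1 ⇒ normal good, necessity.

0.26; necessity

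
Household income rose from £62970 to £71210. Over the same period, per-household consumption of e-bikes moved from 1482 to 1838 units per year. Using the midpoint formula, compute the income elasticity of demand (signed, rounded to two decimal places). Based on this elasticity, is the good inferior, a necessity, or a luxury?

1.75; luxury

%ΔQ = (1838 − 1482)/[( 1482 + 1838)/2] = 356/1660 = 0.214457…
%ΔIncome = (71210 − 62970)/[( 62970 + 71210)/2] = 8240/67090 = 0.122820…
E_income = (356/1660) / (8240/67090) = 1.7461…
E_income > 1 ⇒ normal good, luxury.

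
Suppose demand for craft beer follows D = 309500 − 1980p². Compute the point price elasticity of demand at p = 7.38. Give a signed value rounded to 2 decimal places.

-1.07

dD/dp = −2·1980·p = -29224.8. At p = 7.38, D = 201660.488.
Ed = (dD/dp)·(p/D) = (-29224.8) × (7.38/201660.488) = -1.0695…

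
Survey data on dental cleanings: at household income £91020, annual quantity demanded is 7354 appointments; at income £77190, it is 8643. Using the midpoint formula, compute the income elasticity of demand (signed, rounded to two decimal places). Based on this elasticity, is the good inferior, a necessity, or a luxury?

%ΔQ = (8643 − 7354)/[( 7354 + 8643)/2] = 1289/7998.5 = 0.161155…
%ΔIncome = (77190 − 91020)/[( 91020 + 77190)/2] = -13830/84105 = -0.164437…
E_income = (1289/7998.5) / (-13830/84105) = -0.9800…
E_income < 0 ⇒ inferior good.

-0.98; inferior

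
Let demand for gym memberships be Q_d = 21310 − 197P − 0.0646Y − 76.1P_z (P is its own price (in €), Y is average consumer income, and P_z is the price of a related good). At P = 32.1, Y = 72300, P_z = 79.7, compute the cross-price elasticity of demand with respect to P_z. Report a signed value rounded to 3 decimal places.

At the given values, Q_d = 21310 − 197(32.1) − 0.0646(72300) − 76.1(79.7) = 4250.55.
∂Q_d/∂P_z = -76.1.
E = (-76.1) × (79.7/4250.55) = -1.42691…

-1.427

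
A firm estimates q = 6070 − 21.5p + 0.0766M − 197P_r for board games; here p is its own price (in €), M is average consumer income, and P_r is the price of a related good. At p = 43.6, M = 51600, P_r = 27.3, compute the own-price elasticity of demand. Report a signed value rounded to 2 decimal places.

-0.25

At the given values, q = 6070 − 21.5(43.6) + 0.0766(51600) − 197(27.3) = 3707.06.
∂q/∂p = −21.5.
E = (-21.5) × (43.6/3707.06) = -0.2528…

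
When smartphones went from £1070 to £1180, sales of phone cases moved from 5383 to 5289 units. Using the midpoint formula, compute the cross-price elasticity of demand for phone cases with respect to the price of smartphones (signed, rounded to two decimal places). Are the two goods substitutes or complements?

%ΔQ_{phone cases} = (5289 − 5383)/avg = -94/5336 = -0.017616…
%ΔP_{smartphones} = (1180 − 1070)/avg = 110/1125 = 0.097777…
E_cross = (-94/5336) / (110/1125) = -0.1801…
E_cross < 0 ⇒ the goods are complements.

-0.18; complements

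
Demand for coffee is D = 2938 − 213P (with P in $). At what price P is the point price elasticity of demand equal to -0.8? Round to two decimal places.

6.13

Ed = −213P/(2938 − 213P). Set this equal to -0.8:
213P = 0.8·(2938 − 213P) ⇒ 213P(1 + 0.8) = 0.8·2938
P = 0.8·2938 / (213·1.8) = 6.1304…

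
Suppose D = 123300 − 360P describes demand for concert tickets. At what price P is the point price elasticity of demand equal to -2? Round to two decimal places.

228.33

Ed = −360P/(123300 − 360P). Set this equal to -2:
360P = 2·(123300 − 360P) ⇒ 360P(1 + 2) = 2·123300
P = 2·123300 / (360·3) = 228.3333…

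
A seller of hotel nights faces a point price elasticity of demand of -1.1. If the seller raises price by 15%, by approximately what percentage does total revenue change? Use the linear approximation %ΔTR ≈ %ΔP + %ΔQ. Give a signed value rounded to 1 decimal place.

%ΔQ ≈ Ed × %ΔP = (-1.1) × (+15%) = -16.5000%
%ΔTR ≈ %ΔP + %ΔQ = (+15%) + (-16.5000%) = -1.5000%

-1.5%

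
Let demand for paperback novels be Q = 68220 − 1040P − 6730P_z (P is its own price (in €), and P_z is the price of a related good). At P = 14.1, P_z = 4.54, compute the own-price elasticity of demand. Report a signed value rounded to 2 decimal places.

-0.64

At the given values, Q = 68220 − 1040(14.1) − 6730(4.54) = 23001.8.
∂Q/∂P = −1040.
E = (-1040) × (14.1/23001.8) = -0.6375…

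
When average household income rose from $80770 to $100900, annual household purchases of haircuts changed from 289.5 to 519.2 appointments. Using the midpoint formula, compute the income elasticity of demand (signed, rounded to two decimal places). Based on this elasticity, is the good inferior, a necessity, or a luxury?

%ΔQ = (519.2 − 289.5)/[( 289.5 + 519.2)/2] = 229.7/404.35 = 0.568072…
%ΔIncome = (100900 − 80770)/[( 80770 + 100900)/2] = 20130/90835 = 0.221610…
E_income = (229.7/404.35) / (20130/90835) = 2.5633…
E_income > 1 ⇒ normal good, luxury.

2.56; luxury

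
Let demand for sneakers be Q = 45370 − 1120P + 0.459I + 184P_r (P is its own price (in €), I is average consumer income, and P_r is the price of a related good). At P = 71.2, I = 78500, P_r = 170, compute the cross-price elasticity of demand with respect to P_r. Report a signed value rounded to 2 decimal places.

At the given values, Q = 45370 − 1120(71.2) + 0.459(78500) + 184(170) = 32937.5.
∂Q/∂P_r = 184.
E = (184) × (170/32937.5) = 0.9496…

0.95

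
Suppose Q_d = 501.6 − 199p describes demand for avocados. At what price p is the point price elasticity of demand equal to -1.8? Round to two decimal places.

1.62

Ed = −199p/(501.6 − 199p). Set this equal to -1.8:
199p = 1.8·(501.6 − 199p) ⇒ 199p(1 + 1.8) = 1.8·501.6
p = 1.8·501.6 / (199·2.8) = 1.6203…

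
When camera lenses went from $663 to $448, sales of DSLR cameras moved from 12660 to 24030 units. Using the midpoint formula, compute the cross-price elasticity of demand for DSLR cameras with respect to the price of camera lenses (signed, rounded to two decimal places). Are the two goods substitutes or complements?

%ΔQ_{DSLR cameras} = (24030 − 12660)/avg = 11370/18345 = 0.619787…
%ΔP_{camera lenses} = (448 − 663)/avg = -215/555.5 = -0.387038…
E_cross = (11370/18345) / (-215/555.5) = -1.6013…
E_cross < 0 ⇒ the goods are complements.

-1.60; complements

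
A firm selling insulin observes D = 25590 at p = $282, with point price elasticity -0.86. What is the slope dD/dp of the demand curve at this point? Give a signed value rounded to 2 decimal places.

-78.04

Ed = (dD/dp)·(p/D) ⇒ dD/dp = Ed·D/p = (-0.86)·25590/282 = -78.0404…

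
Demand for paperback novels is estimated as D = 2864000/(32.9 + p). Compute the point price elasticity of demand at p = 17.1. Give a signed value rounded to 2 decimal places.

dD/dp = −2864000/(32.9 + p)² = -1145.6. At p = 17.1, D = 57280.
Ed = (dD/dp)·(p/D) = (-1145.6) × (17.1/57280) = -0.342

-0.34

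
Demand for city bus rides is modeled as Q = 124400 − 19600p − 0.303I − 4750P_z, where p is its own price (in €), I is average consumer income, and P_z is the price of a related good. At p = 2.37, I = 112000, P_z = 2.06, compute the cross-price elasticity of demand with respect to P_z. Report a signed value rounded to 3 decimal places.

At the given values, Q = 124400 − 19600(2.37) − 0.303(112000) − 4750(2.06) = 34227.
∂Q/∂P_z = -4750.
E = (-4750) × (2.06/34227) = -0.28588…

-0.286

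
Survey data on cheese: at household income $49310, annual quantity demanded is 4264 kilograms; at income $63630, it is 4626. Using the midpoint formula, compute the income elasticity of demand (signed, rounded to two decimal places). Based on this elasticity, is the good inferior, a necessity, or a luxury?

0.32; necessity

%ΔQ = (4626 − 4264)/[( 4264 + 4626)/2] = 362/4445 = 0.081439…
%ΔIncome = (63630 − 49310)/[( 49310 + 63630)/2] = 14320/56470 = 0.253585…
E_income = (362/4445) / (14320/56470) = 0.3211…
0 < E_income < 1 ⇒ normal good, necessity.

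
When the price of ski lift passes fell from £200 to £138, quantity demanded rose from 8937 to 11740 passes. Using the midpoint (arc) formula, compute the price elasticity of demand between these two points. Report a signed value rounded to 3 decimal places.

%ΔQ = (11740 − 8937) / [(8937 + 11740)/2] = 2803/10338.5 = 0.271122…
%ΔP = (138 − 200) / [(200 + 138)/2] = -62/169 = -0.366863…
Arc Ed = %ΔQ / %ΔP = (2803/10338.5) / (-62/169) = -0.73902…

-0.739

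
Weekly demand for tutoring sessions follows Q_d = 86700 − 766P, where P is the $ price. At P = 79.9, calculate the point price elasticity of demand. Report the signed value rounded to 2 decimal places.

dQ_d/dP = −766. At P = 79.9, Q_d = 86700 − 766(79.9) = 25496.6.
Ed = (dQ_d/dP)·(P/Q_d) = −766 × (79.9/25496.6) = -2.4004…

-2.40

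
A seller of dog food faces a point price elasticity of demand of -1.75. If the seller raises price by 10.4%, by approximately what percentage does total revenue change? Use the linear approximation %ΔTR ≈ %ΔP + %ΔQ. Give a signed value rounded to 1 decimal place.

%ΔQ ≈ Ed × %ΔP = (-1.75) × (+10.4%) = -18.2000%
%ΔTR ≈ %ΔP + %ΔQ = (+10.4%) + (-18.2000%) = -7.8000%

-7.8%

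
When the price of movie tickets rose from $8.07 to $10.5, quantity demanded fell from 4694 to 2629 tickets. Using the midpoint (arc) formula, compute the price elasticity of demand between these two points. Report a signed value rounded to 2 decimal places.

%ΔQ = (2629 − 4694) / [(4694 + 2629)/2] = -2065/3661.5 = -0.563976…
%ΔP = (10.5 − 8.07) / [(8.07 + 10.5)/2] = 2.43/9.285 = 0.261712…
Arc Ed = %ΔQ / %ΔP = (-2065/3661.5) / (2.43/9.285) = -2.1549…

-2.15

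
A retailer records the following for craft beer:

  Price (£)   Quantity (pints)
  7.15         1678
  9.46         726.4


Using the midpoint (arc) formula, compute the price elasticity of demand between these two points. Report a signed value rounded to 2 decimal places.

%ΔQ = (726.4 − 1678) / [(1678 + 726.4)/2] = -951.6/1202.2 = -0.791548…
%ΔP = (9.46 − 7.15) / [(7.15 + 9.46)/2] = 2.31/8.305 = 0.278145…
Arc Ed = %ΔQ / %ΔP = (-951.6/1202.2) / (2.31/8.305) = -2.8458…

-2.85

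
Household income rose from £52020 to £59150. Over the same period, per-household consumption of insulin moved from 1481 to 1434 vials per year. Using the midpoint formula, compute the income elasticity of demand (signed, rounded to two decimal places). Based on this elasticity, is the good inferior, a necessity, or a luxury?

%ΔQ = (1434 − 1481)/[( 1481 + 1434)/2] = -47/1457.5 = -0.032246…
%ΔIncome = (59150 − 52020)/[( 52020 + 59150)/2] = 7130/55585 = 0.128272…
E_income = (-47/1457.5) / (7130/55585) = -0.2513…
E_income < 0 ⇒ inferior good.

-0.25; inferior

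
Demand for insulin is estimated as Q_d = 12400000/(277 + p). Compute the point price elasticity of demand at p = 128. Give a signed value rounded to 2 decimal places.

-0.32

dQ_d/dp = −12400000/(277 + p)² = -75.5982. At p = 128, Q_d = 30617.3.
Ed = (dQ_d/dp)·(p/Q_d) = (-75.5982) × (128/30617.3) = -0.3160…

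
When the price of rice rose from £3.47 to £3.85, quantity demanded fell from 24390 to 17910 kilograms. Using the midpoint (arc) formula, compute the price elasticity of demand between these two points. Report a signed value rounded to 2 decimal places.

-2.95

%ΔQ = (17910 − 24390) / [(24390 + 17910)/2] = -6480/21150 = -0.306382…
%ΔP = (3.85 − 3.47) / [(3.47 + 3.85)/2] = 0.38/3.66 = 0.103825…
Arc Ed = %ΔQ / %ΔP = (-6480/21150) / (0.38/3.66) = -2.9509…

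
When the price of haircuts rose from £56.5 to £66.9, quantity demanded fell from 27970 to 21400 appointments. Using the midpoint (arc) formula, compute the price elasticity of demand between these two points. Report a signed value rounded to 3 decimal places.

%ΔQ = (21400 − 27970) / [(27970 + 21400)/2] = -6570/24685 = -0.266153…
%ΔP = (66.9 − 56.5) / [(56.5 + 66.9)/2] = 10.4/61.7 = 0.168557…
Arc Ed = %ΔQ / %ΔP = (-6570/24685) / (10.4/61.7) = -1.57900…

-1.579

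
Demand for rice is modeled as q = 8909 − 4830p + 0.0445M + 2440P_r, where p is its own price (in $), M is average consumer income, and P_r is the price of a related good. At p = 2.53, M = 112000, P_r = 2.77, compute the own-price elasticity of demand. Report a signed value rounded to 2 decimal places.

-1.45

At the given values, q = 8909 − 4830(2.53) + 0.0445(112000) + 2440(2.77) = 8431.9.
∂q/∂p = −4830.
E = (-4830) × (2.53/8431.9) = -1.4492…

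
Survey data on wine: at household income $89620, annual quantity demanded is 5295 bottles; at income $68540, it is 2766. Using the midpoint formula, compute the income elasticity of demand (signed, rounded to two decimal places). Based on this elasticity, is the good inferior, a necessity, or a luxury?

%ΔQ = (2766 − 5295)/[( 5295 + 2766)/2] = -2529/4030.5 = -0.627465…
%ΔIncome = (68540 − 89620)/[( 89620 + 68540)/2] = -21080/79080 = -0.266565…
E_income = (-2529/4030.5) / (-21080/79080) = 2.3538…
E_income > 1 ⇒ normal good, luxury.

2.35; luxury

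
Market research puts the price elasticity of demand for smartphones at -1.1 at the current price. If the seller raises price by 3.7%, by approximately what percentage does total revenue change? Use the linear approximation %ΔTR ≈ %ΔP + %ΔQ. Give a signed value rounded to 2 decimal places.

%ΔQ ≈ Ed × %ΔP = (-1.1) × (+3.7%) = -4.0700%
%ΔTR ≈ %ΔP + %ΔQ = (+3.7%) + (-4.0700%) = -0.3700%

-0.37%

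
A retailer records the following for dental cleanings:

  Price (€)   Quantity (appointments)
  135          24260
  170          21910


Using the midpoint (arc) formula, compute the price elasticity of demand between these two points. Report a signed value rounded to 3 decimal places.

-0.444

%ΔQ = (21910 − 24260) / [(24260 + 21910)/2] = -2350/23085 = -0.101797…
%ΔP = (170 − 135) / [(135 + 170)/2] = 35/152.5 = 0.229508…
Arc Ed = %ΔQ / %ΔP = (-2350/23085) / (35/152.5) = -0.44354…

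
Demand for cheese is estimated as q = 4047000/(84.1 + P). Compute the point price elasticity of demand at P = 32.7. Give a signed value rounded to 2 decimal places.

-0.28

dq/dP = −4047000/(84.1 + P)² = -296.652. At P = 32.7, q = 34649.
Ed = (dq/dP)·(P/q) = (-296.652) × (32.7/34649) = -0.2799…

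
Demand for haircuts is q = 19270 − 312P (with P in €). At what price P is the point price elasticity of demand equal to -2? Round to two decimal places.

Ed = −312P/(19270 − 312P). Set this equal to -2:
312P = 2·(19270 − 312P) ⇒ 312P(1 + 2) = 2·19270
P = 2·19270 / (312·3) = 41.1752…

41.18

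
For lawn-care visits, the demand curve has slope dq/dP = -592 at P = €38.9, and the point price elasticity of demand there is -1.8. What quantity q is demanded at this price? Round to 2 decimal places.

Ed = (dq/dP)·(P/q) ⇒ q = (dq/dP)·P/Ed = (-592)·38.9/(-1.8) = 12793.7777…

12793.78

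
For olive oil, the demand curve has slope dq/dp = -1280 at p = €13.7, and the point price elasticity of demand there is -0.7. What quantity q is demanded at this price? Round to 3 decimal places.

Ed = (dq/dp)·(p/q) ⇒ q = (dq/dp)·p/Ed = (-1280)·13.7/(-0.7) = 25051.42857…

25051.429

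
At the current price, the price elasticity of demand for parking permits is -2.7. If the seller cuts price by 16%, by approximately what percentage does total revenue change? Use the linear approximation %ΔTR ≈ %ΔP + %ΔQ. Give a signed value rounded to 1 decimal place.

%ΔQ ≈ Ed × %ΔP = (-2.7) × (-16%) = +43.2000%
%ΔTR ≈ %ΔP + %ΔQ = (-16%) + (+43.2000%) = +27.2000%

+27.2%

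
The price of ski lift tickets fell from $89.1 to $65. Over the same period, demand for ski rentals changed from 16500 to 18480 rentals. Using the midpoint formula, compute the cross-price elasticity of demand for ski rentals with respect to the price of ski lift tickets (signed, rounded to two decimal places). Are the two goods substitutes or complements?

%ΔQ_{ski rentals} = (18480 − 16500)/avg = 1980/17490 = 0.113207…
%ΔP_{ski lift tickets} = (65 − 89.1)/avg = -24.1/77.05 = -0.312783…
E_cross = (1980/17490) / (-24.1/77.05) = -0.3619…
E_cross < 0 ⇒ the goods are complements.

-0.36; complements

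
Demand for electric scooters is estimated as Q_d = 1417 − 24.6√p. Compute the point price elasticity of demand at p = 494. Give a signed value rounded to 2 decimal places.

-0.31

dQ_d/dp = −24.6/(2√p) = -0.553403. At p = 494, Q_d = 870.238.
Ed = (dQ_d/dp)·(p/Q_d) = (-0.553403) × (494/870.238) = -0.3141…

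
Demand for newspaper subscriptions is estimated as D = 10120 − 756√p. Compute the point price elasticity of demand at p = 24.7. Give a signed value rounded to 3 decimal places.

dD/dp = −756/(2√p) = -76.0577. At p = 24.7, D = 6362.75.
Ed = (dD/dp)·(p/D) = (-76.0577) × (24.7/6362.75) = -0.29525…

-0.295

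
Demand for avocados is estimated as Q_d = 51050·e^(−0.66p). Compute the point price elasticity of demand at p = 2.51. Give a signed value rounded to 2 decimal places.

-1.66

dQ_d/dp = −0.66·Q_d = -6428.17. At p = 2.51, Q_d = 9739.65.
Ed = (dQ_d/dp)·(p/Q_d) = (-6428.17) × (2.51/9739.65) = -1.6566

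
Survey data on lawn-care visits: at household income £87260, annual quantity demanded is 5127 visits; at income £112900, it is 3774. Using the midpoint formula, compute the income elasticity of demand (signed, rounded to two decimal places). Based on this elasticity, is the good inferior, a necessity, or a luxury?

-1.19; inferior

%ΔQ = (3774 − 5127)/[( 5127 + 3774)/2] = -1353/4450.5 = -0.304010…
%ΔIncome = (112900 − 87260)/[( 87260 + 112900)/2] = 25640/100080 = 0.256195…
E_income = (-1353/4450.5) / (25640/100080) = -1.1866…
E_income < 0 ⇒ inferior good.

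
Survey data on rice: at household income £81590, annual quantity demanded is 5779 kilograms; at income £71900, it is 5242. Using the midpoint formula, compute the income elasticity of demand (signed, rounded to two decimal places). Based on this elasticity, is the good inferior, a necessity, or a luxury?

%ΔQ = (5242 − 5779)/[( 5779 + 5242)/2] = -537/5510.5 = -0.097450…
%ΔIncome = (71900 − 81590)/[( 81590 + 71900)/2] = -9690/76745 = -0.126262…
E_income = (-537/5510.5) / (-9690/76745) = 0.7718…
0 < E_income < 1 ⇒ normal good, necessity.

0.77; necessity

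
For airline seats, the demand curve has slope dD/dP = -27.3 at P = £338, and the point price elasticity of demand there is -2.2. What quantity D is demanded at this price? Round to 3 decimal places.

4194.273

Ed = (dD/dP)·(P/D) ⇒ D = (dD/dP)·P/Ed = (-27.3)·338/(-2.2) = 4194.27272…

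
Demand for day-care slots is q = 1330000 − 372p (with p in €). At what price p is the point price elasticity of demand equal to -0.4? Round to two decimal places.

Ed = −372p/(1330000 − 372p). Set this equal to -0.4:
372p = 0.4·(1330000 − 372p) ⇒ 372p(1 + 0.4) = 0.4·1330000
p = 0.4·1330000 / (372·1.4) = 1021.5053…

1021.51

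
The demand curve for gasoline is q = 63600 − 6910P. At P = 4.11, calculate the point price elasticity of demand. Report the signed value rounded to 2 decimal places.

-0.81

dq/dP = −6910. At P = 4.11, q = 63600 − 6910(4.11) = 35199.9.
Ed = (dq/dP)·(P/q) = −6910 × (4.11/35199.9) = -0.8068…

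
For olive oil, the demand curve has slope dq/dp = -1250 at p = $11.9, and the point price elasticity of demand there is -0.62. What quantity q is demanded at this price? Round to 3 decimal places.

23991.935

Ed = (dq/dp)·(p/q) ⇒ q = (dq/dp)·p/Ed = (-1250)·11.9/(-0.62) = 23991.93548…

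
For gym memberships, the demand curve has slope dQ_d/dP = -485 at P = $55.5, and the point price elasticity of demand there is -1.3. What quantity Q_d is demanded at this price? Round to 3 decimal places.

20705.769

Ed = (dQ_d/dP)·(P/Q_d) ⇒ Q_d = (dQ_d/dP)·P/Ed = (-485)·55.5/(-1.3) = 20705.76923…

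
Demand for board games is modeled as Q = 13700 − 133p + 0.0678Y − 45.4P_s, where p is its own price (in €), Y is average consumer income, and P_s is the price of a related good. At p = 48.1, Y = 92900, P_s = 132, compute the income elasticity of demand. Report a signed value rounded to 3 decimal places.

0.828

At the given values, Q = 13700 − 133(48.1) + 0.0678(92900) − 45.4(132) = 7608.52.
∂Q/∂Y = 0.0678.
E = (0.0678) × (92900/7608.52) = 0.82783…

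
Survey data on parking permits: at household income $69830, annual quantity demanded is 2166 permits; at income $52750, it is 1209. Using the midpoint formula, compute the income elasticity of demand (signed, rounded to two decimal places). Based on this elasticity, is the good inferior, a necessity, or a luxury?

%ΔQ = (1209 − 2166)/[( 2166 + 1209)/2] = -957/1687.5 = -0.567111…
%ΔIncome = (52750 − 69830)/[( 69830 + 52750)/2] = -17080/61290 = -0.278675…
E_income = (-957/1687.5) / (-17080/61290) = 2.0350…
E_income > 1 ⇒ normal good, luxury.

2.04; luxury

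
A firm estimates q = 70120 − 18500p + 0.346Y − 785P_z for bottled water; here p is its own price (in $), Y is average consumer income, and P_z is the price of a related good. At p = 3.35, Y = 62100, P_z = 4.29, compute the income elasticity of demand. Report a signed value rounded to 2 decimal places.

0.82

At the given values, q = 70120 − 18500(3.35) + 0.346(62100) − 785(4.29) = 26263.95.
∂q/∂Y = 0.346.
E = (0.346) × (62100/26263.95) = 0.8181…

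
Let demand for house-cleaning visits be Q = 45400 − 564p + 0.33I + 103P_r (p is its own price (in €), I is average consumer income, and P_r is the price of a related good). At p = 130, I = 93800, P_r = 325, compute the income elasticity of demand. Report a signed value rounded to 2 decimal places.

0.85

At the given values, Q = 45400 − 564(130) + 0.33(93800) + 103(325) = 36509.
∂Q/∂I = 0.33.
E = (0.33) × (93800/36509) = 0.8478…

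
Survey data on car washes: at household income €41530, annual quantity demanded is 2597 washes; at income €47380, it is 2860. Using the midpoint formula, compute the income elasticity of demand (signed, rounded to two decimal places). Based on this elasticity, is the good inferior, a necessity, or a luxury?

%ΔQ = (2860 − 2597)/[( 2597 + 2860)/2] = 263/2728.5 = 0.096389…
%ΔIncome = (47380 − 41530)/[( 41530 + 47380)/2] = 5850/44455 = 0.131593…
E_income = (263/2728.5) / (5850/44455) = 0.7324…
0 < E_income < 1 ⇒ normal good, necessity.

0.73; necessity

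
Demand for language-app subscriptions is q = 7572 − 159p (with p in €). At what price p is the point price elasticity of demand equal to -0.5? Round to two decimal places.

Ed = −159p/(7572 − 159p). Set this equal to -0.5:
159p = 0.5·(7572 − 159p) ⇒ 159p(1 + 0.5) = 0.5·7572
p = 0.5·7572 / (159·1.5) = 15.8742…

15.87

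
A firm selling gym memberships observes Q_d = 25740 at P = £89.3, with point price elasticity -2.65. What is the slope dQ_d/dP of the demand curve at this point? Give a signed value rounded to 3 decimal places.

-763.841

Ed = (dQ_d/dP)·(P/Q_d) ⇒ dQ_d/dP = Ed·Q_d/P = (-2.65)·25740/89.3 = -763.84098…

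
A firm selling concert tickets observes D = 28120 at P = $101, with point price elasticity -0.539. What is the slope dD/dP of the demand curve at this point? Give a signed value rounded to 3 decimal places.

Ed = (dD/dP)·(P/D) ⇒ dD/dP = Ed·D/P = (-0.539)·28120/101 = -150.06613…

-150.066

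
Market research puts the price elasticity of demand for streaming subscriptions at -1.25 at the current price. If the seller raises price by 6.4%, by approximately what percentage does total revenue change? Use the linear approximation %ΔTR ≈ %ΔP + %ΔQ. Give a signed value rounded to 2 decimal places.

-1.60%

%ΔQ ≈ Ed × %ΔP = (-1.25) × (+6.4%) = -8.0000%
%ΔTR ≈ %ΔP + %ΔQ = (+6.4%) + (-8.0000%) = -1.6000%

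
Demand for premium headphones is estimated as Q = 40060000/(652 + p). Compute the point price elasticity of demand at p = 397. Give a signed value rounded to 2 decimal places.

dQ/dp = −40060000/(652 + p)² = -36.4049. At p = 397, Q = 38188.8.
Ed = (dQ/dp)·(p/Q) = (-36.4049) × (397/38188.8) = -0.3784…

-0.38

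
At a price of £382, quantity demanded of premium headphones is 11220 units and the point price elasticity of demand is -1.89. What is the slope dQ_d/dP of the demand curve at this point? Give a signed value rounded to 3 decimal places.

Ed = (dQ_d/dP)·(P/Q_d) ⇒ dQ_d/dP = Ed·Q_d/P = (-1.89)·11220/382 = -55.51256…

-55.513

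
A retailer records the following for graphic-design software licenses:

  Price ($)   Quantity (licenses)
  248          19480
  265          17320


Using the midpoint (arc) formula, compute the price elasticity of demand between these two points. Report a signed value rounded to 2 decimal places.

%ΔQ = (17320 − 19480) / [(19480 + 17320)/2] = -2160/18400 = -0.117391…
%ΔP = (265 − 248) / [(248 + 265)/2] = 17/256.5 = 0.066276…
Arc Ed = %ΔQ / %ΔP = (-2160/18400) / (17/256.5) = -1.7712…

-1.77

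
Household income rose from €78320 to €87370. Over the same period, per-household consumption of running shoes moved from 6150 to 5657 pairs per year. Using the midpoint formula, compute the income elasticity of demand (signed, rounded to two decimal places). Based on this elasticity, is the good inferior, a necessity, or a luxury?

%ΔQ = (5657 − 6150)/[( 6150 + 5657)/2] = -493/5903.5 = -0.083509…
%ΔIncome = (87370 − 78320)/[( 78320 + 87370)/2] = 9050/82845 = 0.109240…
E_income = (-493/5903.5) / (9050/82845) = -0.7644…
E_income < 0 ⇒ inferior good.

-0.76; inferior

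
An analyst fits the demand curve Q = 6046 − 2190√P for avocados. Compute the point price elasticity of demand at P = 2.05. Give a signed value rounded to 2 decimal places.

dQ/dP = −2190/(2√P) = -764.781. At P = 2.05, Q = 2910.4.
Ed = (dQ/dP)·(P/Q) = (-764.781) × (2.05/2910.4) = -0.5386…

-0.54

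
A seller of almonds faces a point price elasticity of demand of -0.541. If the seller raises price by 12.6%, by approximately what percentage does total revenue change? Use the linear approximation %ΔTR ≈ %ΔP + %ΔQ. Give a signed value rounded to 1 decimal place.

+5.8%

%ΔQ ≈ Ed × %ΔP = (-0.541) × (+12.6%) = -6.8166%
%ΔTR ≈ %ΔP + %ΔQ = (+12.6%) + (-6.8166%) = +5.7834%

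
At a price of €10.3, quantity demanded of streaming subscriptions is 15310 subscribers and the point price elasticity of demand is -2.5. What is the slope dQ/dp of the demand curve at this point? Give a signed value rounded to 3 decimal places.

-3716.019

Ed = (dQ/dp)·(p/Q) ⇒ dQ/dp = Ed·Q/p = (-2.5)·15310/10.3 = -3716.01941…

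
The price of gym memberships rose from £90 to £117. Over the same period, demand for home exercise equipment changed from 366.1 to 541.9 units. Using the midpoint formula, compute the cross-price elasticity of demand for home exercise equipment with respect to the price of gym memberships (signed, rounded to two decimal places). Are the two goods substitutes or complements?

%ΔQ_{home exercise equipment} = (541.9 − 366.1)/avg = 175.8/454 = 0.387224…
%ΔP_{gym memberships} = (117 − 90)/avg = 27/103.5 = 0.260869…
E_cross = (175.8/454) / (27/103.5) = 1.4843…
E_cross > 0 ⇒ the goods are substitutes.

1.48; substitutes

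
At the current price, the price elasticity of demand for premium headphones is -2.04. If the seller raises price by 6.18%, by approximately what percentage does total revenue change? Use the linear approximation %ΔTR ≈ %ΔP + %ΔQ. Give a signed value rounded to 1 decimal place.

%ΔQ ≈ Ed × %ΔP = (-2.04) × (+6.18%) = -12.6072%
%ΔTR ≈ %ΔP + %ΔQ = (+6.18%) + (-12.6072%) = -6.4272%

-6.4%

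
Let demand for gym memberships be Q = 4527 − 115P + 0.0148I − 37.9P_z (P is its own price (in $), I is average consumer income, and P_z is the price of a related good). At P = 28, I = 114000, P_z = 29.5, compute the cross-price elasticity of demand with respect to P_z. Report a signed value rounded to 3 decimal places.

-0.596

At the given values, Q = 4527 − 115(28) + 0.0148(114000) − 37.9(29.5) = 1876.15.
∂Q/∂P_z = -37.9.
E = (-37.9) × (29.5/1876.15) = -0.59592…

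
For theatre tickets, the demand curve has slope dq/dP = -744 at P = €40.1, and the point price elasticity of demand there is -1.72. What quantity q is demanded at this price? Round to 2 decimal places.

Ed = (dq/dP)·(P/q) ⇒ q = (dq/dP)·P/Ed = (-744)·40.1/(-1.72) = 17345.5813…

17345.58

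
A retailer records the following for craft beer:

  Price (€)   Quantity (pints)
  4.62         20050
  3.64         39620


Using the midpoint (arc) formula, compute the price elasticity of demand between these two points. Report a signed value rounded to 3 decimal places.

-2.764

%ΔQ = (39620 − 20050) / [(20050 + 39620)/2] = 19570/29835 = 0.655941…
%ΔP = (3.64 − 4.62) / [(4.62 + 3.64)/2] = -0.98/4.13 = -0.237288…
Arc Ed = %ΔQ / %ΔP = (19570/29835) / (-0.98/4.13) = -2.76432…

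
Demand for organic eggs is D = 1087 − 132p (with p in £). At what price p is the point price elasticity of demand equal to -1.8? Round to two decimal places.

5.29

Ed = −132p/(1087 − 132p). Set this equal to -1.8:
132p = 1.8·(1087 − 132p) ⇒ 132p(1 + 1.8) = 1.8·1087
p = 1.8·1087 / (132·2.8) = 5.2938…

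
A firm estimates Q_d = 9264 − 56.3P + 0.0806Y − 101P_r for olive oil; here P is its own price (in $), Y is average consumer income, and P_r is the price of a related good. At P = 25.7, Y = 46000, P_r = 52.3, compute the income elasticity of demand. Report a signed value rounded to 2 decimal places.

At the given values, Q_d = 9264 − 56.3(25.7) + 0.0806(46000) − 101(52.3) = 6242.39.
∂Q_d/∂Y = 0.0806.
E = (0.0806) × (46000/6242.39) = 0.5939…

0.59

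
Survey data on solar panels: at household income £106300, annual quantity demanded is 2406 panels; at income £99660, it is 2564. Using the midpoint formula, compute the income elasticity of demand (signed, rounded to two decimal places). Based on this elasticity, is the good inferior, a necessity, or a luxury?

%ΔQ = (2564 − 2406)/[( 2406 + 2564)/2] = 158/2485 = 0.063581…
%ΔIncome = (99660 − 106300)/[( 106300 + 99660)/2] = -6640/102980 = -0.064478…
E_income = (158/2485) / (-6640/102980) = -0.9860…
E_income < 0 ⇒ inferior good.

-0.99; inferior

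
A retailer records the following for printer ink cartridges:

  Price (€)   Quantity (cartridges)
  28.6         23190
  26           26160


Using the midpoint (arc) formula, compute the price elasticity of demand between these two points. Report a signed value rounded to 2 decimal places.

%ΔQ = (26160 − 23190) / [(23190 + 26160)/2] = 2970/24675 = 0.120364…
%ΔP = (26 − 28.6) / [(28.6 + 26)/2] = -2.6/27.3 = -0.095238…
Arc Ed = %ΔQ / %ΔP = (2970/24675) / (-2.6/27.3) = -1.2638…

-1.26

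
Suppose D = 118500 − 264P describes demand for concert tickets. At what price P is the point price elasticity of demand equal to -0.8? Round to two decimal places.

199.49

Ed = −264P/(118500 − 264P). Set this equal to -0.8:
264P = 0.8·(118500 − 264P) ⇒ 264P(1 + 0.8) = 0.8·118500
P = 0.8·118500 / (264·1.8) = 199.4949…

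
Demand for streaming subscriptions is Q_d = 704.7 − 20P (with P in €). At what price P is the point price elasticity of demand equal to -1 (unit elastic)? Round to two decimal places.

Ed = −20P/(704.7 − 20P). Set this equal to -1:
20P = 1·(704.7 − 20P) ⇒ 20P(1 + 1) = 1·704.7
P = 1·704.7 / (20·2) = 17.6175

17.62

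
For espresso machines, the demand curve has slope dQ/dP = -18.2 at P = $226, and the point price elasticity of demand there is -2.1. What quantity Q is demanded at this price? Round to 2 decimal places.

Ed = (dQ/dP)·(P/Q) ⇒ Q = (dQ/dP)·P/Ed = (-18.2)·226/(-2.1) = 1958.6666…

1958.67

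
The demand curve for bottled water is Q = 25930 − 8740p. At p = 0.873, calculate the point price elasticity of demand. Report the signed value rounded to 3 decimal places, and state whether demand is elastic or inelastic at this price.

-0.417; inelastic

dQ/dp = −8740. At p = 0.873, Q = 25930 − 8740(0.873) = 18299.98.
Ed = (dQ/dp)·(p/Q) = −8740 × (0.873/18299.98) = -0.41694…
|Ed| = 0.417 < 1, so demand is inelastic.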